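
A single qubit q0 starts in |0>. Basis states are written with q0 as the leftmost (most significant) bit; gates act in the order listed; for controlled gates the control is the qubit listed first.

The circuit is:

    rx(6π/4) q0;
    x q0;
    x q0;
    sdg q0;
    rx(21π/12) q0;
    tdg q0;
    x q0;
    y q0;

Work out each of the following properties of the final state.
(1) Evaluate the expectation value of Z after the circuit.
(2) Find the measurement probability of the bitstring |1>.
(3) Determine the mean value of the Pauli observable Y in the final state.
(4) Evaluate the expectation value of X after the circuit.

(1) The observable Z averages to 0.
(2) A full measurement returns |1> with probability 1/2.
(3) The expectation value of Y is sqrt(2)/2.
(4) In the final state, X has expectation -sqrt(2)/2.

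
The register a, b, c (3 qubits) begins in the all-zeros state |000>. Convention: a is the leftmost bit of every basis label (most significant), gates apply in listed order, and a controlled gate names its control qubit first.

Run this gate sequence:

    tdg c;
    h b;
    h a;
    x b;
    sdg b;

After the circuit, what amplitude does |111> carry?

|111> carries amplitude 0 in the final state.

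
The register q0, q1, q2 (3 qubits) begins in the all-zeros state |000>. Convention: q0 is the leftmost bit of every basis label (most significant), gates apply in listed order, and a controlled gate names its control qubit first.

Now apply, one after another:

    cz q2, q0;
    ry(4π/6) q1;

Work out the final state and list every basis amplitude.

After the circuit, the state carries amplitude 1/2 on |000>, sqrt(3)/2 on |010>, and 0 on every other basis state.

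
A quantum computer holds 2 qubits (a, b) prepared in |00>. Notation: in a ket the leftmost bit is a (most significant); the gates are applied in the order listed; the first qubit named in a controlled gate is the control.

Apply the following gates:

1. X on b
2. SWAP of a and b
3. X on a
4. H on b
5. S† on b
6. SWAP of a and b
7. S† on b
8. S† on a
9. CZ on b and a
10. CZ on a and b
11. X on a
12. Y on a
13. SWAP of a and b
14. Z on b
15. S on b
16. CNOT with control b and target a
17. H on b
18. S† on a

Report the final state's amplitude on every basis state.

After the circuit, the state carries amplitude -I/2 on |00>, -I/2 on |01>, I/2 on |10>, -I/2 on |11>.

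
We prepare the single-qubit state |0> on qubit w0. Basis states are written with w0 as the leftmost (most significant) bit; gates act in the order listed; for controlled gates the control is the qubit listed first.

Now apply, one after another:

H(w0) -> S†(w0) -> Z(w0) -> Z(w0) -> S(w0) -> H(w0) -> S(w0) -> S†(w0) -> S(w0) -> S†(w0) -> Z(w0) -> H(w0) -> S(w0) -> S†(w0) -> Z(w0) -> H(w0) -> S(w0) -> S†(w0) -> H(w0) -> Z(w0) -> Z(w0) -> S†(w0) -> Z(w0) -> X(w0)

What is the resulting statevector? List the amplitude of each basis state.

The final amplitudes are -sqrt(2)*I/2 on |0>, sqrt(2)/2 on |1>. Key observation: steps 17-18 multiply out to the identity, so the circuit reduces to the remaining gates.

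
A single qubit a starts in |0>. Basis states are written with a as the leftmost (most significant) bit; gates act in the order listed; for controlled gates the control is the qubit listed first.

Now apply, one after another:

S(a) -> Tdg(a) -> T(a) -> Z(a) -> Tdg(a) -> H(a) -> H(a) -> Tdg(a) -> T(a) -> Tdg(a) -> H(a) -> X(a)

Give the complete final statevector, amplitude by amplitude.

The final amplitudes are sqrt(2)/2 on |0>, sqrt(2)/2 on |1>. Key observation: the block from step 6 through step 7 cancels to the identity and can be dropped.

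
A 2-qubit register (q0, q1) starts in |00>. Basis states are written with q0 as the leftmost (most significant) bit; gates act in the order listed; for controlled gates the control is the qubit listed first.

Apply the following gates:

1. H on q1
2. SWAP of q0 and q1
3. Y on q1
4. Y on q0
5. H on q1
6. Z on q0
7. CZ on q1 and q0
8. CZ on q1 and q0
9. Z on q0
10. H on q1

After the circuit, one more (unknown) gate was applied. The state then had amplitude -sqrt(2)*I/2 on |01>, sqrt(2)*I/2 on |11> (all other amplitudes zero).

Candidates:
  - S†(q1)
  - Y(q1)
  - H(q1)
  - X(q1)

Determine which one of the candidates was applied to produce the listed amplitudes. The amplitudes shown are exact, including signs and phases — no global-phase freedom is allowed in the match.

The unique candidate consistent with the amplitudes is S†(q1). Key observation: the block from step 5 through step 10 cancels to the identity and can be dropped.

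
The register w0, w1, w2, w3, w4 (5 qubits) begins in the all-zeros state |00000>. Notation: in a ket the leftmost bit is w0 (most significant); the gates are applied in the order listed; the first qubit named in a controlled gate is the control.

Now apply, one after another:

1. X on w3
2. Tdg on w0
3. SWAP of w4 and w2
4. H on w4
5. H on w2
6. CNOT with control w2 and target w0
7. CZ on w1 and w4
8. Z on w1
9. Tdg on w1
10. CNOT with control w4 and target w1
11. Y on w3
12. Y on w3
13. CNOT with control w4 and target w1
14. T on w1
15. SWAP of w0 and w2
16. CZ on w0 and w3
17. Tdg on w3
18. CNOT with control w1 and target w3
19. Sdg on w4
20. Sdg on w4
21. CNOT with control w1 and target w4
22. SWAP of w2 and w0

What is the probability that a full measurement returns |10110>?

The probability of measuring |10110> is 1/4. Key observation: gates 9-14 undo each other exactly, leaving only the rest of the circuit to track.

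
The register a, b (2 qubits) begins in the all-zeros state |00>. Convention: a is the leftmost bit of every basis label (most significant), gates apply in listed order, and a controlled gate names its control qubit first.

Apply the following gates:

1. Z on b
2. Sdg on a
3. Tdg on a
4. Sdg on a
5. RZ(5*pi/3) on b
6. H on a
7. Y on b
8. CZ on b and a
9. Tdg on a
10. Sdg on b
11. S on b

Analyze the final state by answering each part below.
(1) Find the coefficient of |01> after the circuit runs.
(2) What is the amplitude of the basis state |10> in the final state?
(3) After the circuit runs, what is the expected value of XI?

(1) |01> carries amplitude -sqrt(2)*exp(2*I*pi/3)/2 in the final state.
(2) The amplitude on |10> is 0.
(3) The expectation value of XI is -sqrt(2)/2.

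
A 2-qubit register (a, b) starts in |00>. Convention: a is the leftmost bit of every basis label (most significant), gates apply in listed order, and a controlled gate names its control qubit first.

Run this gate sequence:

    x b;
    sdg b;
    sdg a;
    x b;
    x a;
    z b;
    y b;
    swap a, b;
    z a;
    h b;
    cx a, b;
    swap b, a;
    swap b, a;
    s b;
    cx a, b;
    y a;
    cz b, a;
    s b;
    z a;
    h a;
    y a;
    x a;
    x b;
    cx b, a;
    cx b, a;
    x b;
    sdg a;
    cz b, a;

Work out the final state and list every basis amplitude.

The resulting statevector has amplitude -I/2 on |00>, I/2 on |01>, 1/2 on |10>, 1/2 on |11>. Key observation: steps 23-26 multiply out to the identity, so the circuit reduces to the remaining gates.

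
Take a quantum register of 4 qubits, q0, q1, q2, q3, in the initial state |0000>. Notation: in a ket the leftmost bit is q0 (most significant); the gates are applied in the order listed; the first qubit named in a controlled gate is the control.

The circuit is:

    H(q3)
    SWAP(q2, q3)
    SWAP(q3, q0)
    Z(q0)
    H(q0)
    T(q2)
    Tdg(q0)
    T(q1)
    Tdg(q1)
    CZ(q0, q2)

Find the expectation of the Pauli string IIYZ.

The expectation value of IIYZ is 0.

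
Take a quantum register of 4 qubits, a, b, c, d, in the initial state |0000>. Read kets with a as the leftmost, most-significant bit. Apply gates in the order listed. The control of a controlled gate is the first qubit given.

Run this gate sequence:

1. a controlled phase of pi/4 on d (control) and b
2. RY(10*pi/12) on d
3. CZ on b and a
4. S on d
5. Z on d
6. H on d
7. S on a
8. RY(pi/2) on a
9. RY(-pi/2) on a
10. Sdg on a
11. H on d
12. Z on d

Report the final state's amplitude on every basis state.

After the circuit, the state carries amplitude -sqrt(2)/4 + sqrt(6)/4 on |0000>, I*(sqrt(2) + sqrt(6))/4 on |0001>, and 0 on every other basis state.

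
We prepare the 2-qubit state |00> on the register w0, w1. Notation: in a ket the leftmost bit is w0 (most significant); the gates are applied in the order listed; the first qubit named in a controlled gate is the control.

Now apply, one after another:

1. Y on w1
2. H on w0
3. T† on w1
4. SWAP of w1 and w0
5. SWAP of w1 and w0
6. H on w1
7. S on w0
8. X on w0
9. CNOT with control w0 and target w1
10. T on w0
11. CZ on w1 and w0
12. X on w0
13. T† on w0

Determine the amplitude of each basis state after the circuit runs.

The resulting statevector has amplitude -I/2 on |00>, -I/2 on |01>, I/2 on |10>, -I/2 on |11>.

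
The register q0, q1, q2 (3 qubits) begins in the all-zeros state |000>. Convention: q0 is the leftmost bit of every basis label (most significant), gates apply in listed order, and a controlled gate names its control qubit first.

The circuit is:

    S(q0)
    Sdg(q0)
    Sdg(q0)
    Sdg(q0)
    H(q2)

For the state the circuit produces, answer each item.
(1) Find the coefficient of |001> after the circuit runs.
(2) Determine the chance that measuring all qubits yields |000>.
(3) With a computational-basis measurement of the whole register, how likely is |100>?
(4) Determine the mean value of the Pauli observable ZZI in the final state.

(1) The amplitude on |001> is sqrt(2)/2. Key observation: steps 1-2 multiply out to the identity, so the circuit reduces to the remaining gates.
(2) The probability of measuring |000> is 1/2.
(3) Outcome |100> occurs with probability 0.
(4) In the final state, ZZI has expectation 1.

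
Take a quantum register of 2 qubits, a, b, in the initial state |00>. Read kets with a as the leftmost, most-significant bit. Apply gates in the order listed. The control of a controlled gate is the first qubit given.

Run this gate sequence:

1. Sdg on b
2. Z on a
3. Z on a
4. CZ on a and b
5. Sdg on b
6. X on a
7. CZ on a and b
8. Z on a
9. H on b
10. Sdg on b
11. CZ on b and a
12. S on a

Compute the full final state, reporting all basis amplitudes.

The final amplitudes are 0 on |00>, 0 on |01>, -sqrt(2)*I/2 on |10>, sqrt(2)/2 on |11>.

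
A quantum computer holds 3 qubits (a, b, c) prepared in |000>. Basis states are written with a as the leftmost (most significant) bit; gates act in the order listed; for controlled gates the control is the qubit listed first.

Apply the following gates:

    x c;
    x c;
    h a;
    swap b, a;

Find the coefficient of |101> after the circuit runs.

The final state's coefficient on |101> equals 0.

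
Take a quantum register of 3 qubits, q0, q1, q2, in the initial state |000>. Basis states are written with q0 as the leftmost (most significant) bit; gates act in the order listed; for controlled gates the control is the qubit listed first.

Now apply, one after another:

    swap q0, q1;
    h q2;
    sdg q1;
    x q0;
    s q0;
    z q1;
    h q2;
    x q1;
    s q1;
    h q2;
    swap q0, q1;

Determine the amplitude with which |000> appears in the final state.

The amplitude on |000> is 0.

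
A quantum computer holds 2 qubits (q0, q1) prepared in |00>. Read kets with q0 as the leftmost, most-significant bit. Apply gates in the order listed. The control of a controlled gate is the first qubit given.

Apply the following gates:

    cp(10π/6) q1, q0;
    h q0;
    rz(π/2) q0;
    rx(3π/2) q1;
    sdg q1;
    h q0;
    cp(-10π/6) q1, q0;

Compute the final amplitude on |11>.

|11> carries amplitude sqrt(2)*(-1 + I)*exp(I*pi/12)/4 in the final state.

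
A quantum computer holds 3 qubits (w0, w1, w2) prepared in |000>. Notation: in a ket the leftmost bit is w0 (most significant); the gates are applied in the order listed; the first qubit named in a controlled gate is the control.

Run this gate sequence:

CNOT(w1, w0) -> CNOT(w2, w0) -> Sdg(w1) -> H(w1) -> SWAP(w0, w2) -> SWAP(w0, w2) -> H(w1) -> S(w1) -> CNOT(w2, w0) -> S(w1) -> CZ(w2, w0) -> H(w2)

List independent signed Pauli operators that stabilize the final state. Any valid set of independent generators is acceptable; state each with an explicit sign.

The stabilizer group can be generated by +IIX, +ZII, +IZI, among other valid generating sets. Key observation: gates 2-9 undo each other exactly, leaving only the rest of the circuit to track.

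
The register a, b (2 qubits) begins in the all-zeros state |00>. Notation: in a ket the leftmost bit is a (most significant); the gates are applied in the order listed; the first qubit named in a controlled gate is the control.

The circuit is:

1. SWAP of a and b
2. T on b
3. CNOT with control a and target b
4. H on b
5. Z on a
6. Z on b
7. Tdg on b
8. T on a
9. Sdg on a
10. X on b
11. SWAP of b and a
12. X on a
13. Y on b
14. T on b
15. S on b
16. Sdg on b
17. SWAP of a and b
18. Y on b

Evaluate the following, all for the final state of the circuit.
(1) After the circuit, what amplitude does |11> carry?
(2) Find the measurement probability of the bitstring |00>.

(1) The amplitude on |11> is -sqrt(2)*exp(I*pi/4)/2.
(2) Outcome |00> occurs with probability 0.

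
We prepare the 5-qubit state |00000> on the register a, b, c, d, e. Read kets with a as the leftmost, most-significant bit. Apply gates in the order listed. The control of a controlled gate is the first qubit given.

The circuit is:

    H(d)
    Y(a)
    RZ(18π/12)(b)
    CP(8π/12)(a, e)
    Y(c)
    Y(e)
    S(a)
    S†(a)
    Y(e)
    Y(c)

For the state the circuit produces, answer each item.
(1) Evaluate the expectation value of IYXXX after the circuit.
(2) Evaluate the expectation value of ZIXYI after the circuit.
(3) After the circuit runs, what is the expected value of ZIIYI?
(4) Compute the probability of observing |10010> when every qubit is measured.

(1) The expectation value of IYXXX is 0. Key observation: steps 5-10 multiply out to the identity, so the circuit reduces to the remaining gates.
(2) The expectation value of ZIXYI is 0.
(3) In the final state, ZIIYI has expectation 0.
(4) The probability of measuring |10010> is 1/2.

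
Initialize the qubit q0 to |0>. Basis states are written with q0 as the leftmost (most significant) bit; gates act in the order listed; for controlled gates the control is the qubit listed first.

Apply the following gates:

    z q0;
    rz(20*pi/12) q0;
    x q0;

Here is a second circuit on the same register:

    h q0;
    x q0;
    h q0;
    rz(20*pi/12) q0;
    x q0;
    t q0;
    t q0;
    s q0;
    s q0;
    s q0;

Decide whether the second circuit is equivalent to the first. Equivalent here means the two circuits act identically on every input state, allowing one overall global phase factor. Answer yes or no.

Yes — the two circuits implement the same unitary up to a global phase.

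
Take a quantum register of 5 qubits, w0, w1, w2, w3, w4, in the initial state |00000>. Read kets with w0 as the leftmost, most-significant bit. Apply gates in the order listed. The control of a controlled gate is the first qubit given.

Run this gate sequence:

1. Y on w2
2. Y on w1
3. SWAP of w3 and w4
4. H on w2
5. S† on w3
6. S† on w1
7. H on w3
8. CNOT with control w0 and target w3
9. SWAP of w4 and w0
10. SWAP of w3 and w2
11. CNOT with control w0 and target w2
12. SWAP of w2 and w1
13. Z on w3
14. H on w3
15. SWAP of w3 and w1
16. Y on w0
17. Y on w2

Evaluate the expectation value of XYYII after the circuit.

The expectation value of XYYII is 0.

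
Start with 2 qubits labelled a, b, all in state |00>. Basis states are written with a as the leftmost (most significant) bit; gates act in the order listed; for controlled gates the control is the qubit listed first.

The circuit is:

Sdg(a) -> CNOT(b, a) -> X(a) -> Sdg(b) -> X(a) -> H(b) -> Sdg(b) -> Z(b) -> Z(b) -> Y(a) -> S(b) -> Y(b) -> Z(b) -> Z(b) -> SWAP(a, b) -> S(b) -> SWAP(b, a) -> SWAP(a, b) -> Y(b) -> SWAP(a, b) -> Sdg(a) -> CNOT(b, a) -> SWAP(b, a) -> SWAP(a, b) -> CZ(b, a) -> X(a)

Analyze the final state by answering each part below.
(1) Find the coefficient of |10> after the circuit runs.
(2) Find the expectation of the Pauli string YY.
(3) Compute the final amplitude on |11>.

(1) |10> carries amplitude sqrt(2)/2 in the final state.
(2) The observable YY averages to 1.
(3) The amplitude on |11> is 0.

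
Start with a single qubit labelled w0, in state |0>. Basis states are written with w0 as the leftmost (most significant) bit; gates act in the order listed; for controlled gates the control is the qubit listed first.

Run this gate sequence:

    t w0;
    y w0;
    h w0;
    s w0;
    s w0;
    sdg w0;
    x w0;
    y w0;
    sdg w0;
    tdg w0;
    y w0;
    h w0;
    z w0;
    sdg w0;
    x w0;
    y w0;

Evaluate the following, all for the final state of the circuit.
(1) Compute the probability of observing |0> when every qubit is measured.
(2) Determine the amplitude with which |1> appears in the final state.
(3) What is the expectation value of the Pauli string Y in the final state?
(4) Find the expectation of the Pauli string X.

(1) A full measurement returns |0> with probability 1/2 - sqrt(2)/4.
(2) The final state's coefficient on |1> equals exp(I*pi/4)/2 + I/2.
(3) The expectation value of Y is 0.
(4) The observable X averages to sqrt(2)/2.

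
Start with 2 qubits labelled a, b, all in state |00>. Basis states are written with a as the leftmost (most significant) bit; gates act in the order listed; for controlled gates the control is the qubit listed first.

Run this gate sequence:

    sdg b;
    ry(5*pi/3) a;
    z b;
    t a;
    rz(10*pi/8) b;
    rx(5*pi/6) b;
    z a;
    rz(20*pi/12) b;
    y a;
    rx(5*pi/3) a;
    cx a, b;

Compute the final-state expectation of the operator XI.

The expectation value of XI is 3*sqrt(2)/16.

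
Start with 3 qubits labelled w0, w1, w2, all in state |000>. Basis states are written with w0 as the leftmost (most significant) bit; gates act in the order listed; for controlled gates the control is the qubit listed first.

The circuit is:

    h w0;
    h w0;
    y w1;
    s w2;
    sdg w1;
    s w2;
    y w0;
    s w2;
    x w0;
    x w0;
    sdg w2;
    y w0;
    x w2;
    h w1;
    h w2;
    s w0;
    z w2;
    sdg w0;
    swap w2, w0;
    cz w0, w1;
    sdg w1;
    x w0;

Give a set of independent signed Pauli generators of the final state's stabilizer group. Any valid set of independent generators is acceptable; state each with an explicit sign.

One valid set of independent stabilizer generators is +XZI, -ZYI, +IIZ (any independent generating set of the same group is equally correct). Key observation: steps 7-12 multiply out to the identity, so the circuit reduces to the remaining gates.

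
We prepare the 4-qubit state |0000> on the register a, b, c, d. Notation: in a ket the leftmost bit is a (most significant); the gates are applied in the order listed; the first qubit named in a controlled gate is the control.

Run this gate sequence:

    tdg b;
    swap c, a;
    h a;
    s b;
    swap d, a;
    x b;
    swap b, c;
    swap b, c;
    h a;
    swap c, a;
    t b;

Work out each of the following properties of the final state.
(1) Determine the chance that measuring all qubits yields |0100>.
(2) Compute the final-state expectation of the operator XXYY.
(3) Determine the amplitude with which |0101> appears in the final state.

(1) The probability of measuring |0100> is 1/4.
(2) The observable XXYY averages to 0.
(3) The final state's coefficient on |0101> equals exp(I*pi/4)/2.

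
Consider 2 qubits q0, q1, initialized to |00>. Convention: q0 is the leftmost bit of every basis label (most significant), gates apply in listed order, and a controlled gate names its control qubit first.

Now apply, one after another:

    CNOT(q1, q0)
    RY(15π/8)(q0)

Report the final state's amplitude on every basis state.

The resulting statevector has amplitude -cos(pi/16) on |00>, 0 on |01>, sin(pi/16) on |10>, 0 on |11>.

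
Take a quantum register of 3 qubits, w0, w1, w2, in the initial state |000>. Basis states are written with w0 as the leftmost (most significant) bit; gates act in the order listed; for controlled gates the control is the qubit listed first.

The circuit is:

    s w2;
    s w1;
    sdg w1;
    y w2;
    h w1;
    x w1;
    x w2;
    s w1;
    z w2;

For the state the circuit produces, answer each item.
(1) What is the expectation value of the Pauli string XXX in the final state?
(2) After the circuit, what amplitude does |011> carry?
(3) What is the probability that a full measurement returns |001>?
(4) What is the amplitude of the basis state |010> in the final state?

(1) In the final state, XXX has expectation 0.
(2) The final state's coefficient on |011> equals 0.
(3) Outcome |001> occurs with probability 0.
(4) The amplitude on |010> is -sqrt(2)/2.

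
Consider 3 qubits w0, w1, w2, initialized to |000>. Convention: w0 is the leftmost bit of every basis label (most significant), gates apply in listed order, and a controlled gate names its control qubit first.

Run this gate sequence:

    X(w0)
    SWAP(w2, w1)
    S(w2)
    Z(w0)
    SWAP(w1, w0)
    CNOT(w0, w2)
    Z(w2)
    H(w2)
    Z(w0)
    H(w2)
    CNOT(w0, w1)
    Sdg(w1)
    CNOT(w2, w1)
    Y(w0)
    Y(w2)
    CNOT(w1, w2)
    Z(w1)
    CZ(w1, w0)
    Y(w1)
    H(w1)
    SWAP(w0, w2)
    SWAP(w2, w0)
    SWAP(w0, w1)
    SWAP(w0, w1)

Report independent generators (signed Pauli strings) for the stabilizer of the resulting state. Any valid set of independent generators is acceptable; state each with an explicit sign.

One valid set of independent stabilizer generators is +IXI, -ZII, +IIZ (any independent generating set of the same group is equally correct). Key observation: gates 23-24 undo each other exactly, leaving only the rest of the circuit to track.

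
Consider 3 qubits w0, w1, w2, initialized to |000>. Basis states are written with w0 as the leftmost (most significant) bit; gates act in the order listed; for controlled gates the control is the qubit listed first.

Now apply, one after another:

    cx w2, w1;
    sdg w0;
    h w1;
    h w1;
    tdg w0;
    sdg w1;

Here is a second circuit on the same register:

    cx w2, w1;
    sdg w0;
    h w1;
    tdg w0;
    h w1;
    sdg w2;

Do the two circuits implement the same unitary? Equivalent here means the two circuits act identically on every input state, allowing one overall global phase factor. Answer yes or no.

No — the two circuits implement different unitaries, even allowing a global phase.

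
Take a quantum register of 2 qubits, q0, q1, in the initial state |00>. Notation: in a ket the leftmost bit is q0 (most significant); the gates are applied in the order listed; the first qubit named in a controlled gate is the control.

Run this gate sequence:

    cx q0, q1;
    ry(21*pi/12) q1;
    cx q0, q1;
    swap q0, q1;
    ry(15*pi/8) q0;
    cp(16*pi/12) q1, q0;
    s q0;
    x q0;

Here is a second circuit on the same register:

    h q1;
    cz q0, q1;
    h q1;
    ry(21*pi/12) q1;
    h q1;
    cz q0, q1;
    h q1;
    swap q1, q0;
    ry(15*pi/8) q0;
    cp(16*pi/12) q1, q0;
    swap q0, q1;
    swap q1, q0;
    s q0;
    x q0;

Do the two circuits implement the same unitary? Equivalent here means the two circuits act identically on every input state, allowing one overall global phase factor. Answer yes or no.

Yes: on every input state the two circuits agree up to one overall phase factor.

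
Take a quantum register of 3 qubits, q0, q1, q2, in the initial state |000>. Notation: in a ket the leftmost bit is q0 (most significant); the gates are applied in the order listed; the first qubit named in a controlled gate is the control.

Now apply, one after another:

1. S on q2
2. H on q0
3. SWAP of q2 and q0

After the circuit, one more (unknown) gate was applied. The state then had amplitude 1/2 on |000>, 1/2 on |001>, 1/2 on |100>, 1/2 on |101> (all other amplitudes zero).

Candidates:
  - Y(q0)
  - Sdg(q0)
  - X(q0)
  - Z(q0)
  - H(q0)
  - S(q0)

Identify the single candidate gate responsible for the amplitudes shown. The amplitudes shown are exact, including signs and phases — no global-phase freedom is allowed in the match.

It was H(q0) that produced the state shown.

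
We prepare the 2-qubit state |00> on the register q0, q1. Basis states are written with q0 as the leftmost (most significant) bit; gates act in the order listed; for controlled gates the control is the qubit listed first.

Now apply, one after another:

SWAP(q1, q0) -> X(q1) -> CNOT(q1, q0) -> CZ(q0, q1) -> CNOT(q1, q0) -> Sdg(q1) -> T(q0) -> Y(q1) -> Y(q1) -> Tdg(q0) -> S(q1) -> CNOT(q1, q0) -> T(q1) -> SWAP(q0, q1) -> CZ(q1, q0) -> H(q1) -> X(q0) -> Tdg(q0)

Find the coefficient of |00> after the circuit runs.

The final state's coefficient on |00> equals sqrt(2)*exp(I*pi/4)/2. Key observation: the block from step 5 through step 12 cancels to the identity and can be dropped.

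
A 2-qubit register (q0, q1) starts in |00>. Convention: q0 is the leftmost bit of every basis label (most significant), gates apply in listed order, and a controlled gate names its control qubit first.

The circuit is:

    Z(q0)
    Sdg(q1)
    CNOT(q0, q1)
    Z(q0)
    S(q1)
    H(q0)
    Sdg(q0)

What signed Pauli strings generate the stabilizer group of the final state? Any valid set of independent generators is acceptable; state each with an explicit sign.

The final state is stabilized by the group generated by -YI, +IZ; other independent generating sets are equally valid.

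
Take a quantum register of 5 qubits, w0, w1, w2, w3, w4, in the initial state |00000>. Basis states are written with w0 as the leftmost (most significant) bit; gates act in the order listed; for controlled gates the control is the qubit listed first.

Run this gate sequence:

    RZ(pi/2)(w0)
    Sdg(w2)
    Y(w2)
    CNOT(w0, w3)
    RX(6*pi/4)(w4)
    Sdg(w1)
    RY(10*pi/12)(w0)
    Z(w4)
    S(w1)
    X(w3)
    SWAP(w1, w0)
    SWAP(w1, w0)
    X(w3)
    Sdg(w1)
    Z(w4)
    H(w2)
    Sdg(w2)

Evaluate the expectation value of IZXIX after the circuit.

The observable IZXIX averages to 0. Key observation: the block from step 8 through step 15 cancels to the identity and can be dropped.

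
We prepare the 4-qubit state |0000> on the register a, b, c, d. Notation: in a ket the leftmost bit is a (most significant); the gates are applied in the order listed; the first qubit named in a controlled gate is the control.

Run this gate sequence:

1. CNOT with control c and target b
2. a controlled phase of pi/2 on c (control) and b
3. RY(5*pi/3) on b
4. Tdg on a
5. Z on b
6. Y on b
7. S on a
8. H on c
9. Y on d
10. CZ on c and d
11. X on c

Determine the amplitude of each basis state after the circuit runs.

The final amplitudes are sqrt(2)/4 on |0001>, -sqrt(2)/4 on |0011>, -sqrt(6)/4 on |0101>, sqrt(6)/4 on |0111>, and 0 on every other basis state.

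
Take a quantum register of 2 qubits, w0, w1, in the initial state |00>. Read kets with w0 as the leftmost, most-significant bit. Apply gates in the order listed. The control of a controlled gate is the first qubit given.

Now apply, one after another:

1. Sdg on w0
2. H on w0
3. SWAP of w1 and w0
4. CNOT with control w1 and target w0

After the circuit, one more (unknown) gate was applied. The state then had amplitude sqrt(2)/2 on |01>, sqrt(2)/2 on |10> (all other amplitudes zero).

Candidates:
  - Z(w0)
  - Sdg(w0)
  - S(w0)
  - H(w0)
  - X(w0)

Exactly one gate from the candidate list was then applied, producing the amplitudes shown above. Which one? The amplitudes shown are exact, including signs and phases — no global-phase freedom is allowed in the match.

It was X(w0) that produced the state shown.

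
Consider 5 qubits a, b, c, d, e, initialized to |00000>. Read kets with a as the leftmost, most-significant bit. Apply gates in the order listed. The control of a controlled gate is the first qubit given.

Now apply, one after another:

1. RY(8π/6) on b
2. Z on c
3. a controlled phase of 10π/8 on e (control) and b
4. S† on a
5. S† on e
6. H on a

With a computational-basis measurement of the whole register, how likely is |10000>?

Outcome |10000> occurs with probability 1/8.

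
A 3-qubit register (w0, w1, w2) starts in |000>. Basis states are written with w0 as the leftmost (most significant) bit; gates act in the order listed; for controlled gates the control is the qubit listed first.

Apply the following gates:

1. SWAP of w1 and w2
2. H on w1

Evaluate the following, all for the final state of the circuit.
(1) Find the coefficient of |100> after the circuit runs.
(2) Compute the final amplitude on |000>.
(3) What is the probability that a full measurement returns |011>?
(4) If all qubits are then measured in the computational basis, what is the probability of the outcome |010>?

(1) The final state's coefficient on |100> equals 0.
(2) The amplitude on |000> is sqrt(2)/2.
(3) The probability of measuring |011> is 0.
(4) Outcome |010> occurs with probability 1/2.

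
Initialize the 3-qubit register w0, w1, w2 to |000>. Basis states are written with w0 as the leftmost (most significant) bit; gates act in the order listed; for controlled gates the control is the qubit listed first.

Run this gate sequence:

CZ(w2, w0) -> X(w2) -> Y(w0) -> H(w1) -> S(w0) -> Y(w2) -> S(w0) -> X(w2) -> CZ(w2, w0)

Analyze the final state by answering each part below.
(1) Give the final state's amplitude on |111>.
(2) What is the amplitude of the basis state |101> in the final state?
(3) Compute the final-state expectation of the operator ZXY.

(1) The final state's coefficient on |111> equals sqrt(2)/2.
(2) |101> carries amplitude sqrt(2)/2 in the final state.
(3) In the final state, ZXY has expectation 0.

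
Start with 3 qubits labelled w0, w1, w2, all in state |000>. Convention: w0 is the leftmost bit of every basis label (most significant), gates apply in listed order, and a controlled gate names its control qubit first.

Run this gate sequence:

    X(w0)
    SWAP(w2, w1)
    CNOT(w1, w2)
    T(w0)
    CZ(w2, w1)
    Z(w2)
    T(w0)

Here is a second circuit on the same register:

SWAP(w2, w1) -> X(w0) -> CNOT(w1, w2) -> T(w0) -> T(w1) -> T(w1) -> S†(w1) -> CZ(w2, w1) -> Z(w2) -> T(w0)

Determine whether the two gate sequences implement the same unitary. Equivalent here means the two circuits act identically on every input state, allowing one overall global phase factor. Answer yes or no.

Yes, they are equivalent — the unitaries differ by at most a global phase.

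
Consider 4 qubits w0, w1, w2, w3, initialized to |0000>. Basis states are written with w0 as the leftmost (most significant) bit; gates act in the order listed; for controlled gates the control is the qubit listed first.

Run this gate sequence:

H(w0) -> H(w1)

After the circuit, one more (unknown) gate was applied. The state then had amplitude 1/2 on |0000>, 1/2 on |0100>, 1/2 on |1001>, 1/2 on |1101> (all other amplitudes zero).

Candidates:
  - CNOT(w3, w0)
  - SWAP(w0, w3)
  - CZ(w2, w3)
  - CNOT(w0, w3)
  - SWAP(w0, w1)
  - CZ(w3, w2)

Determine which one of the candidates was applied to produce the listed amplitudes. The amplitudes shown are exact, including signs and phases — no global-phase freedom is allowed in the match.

It was CNOT(w0, w3) that produced the state shown.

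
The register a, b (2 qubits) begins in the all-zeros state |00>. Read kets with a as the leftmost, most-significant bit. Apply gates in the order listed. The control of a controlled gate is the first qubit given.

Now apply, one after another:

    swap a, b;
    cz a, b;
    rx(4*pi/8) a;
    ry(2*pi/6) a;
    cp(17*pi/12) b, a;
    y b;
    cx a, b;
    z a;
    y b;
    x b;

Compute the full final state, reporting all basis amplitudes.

The final amplitudes are 0 on |00>, sqrt(6)/4 + sqrt(2)*I/4 on |01>, sqrt(2)/4 - sqrt(6)*I/4 on |10>, 0 on |11>.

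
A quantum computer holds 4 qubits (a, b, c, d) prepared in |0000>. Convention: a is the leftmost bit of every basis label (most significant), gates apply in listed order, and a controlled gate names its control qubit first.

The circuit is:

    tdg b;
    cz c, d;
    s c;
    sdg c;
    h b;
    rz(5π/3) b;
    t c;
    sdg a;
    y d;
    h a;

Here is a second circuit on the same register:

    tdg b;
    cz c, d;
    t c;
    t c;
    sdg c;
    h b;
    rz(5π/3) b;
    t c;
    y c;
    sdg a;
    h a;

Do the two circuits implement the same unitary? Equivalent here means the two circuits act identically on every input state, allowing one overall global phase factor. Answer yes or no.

No: there is an input state on which the two circuits produce genuinely different outputs (not merely differing by a phase).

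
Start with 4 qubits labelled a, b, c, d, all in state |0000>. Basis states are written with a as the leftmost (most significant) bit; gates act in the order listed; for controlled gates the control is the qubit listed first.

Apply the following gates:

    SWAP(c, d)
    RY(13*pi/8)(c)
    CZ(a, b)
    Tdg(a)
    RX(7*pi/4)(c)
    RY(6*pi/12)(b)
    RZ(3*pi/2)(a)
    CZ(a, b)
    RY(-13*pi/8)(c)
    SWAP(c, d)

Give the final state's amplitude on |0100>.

The final state's coefficient on |0100> equals sqrt(2)*I*sqrt(1/2 - sqrt(2)/4)*exp(-3*I*pi/4)*sin(3*pi/16)*cos(3*pi/16) - sqrt(2)*sqrt(sqrt(2)/4 + 1/2)*exp(-3*I*pi/4)*sin(3*pi/16)**2/2 - sqrt(2)*sqrt(sqrt(2)/4 + 1/2)*exp(-3*I*pi/4)*cos(3*pi/16)**2/2.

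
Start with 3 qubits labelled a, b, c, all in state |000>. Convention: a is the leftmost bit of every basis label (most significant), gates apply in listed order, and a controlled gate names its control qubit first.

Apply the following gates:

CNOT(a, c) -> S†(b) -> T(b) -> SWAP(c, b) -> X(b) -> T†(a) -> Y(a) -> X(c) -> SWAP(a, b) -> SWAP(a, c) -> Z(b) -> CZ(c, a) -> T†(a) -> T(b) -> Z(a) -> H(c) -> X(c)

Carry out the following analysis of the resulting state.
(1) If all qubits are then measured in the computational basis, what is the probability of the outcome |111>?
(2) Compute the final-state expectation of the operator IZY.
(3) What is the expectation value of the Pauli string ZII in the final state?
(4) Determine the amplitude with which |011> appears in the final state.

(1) The probability of measuring |111> is 1/2.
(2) In the final state, IZY has expectation 0.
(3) The observable ZII averages to -1.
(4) The amplitude on |011> is 0.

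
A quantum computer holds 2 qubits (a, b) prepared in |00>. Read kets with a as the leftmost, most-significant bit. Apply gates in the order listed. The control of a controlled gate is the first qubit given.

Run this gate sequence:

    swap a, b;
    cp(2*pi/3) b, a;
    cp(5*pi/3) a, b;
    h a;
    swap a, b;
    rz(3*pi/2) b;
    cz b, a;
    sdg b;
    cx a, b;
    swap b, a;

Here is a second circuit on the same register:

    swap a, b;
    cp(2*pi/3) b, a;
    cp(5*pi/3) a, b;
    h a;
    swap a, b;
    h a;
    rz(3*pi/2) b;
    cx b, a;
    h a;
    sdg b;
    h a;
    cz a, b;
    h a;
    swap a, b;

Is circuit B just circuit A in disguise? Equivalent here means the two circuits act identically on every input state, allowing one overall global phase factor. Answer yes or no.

No, they are not equivalent — no single phase factor reconciles the two unitaries.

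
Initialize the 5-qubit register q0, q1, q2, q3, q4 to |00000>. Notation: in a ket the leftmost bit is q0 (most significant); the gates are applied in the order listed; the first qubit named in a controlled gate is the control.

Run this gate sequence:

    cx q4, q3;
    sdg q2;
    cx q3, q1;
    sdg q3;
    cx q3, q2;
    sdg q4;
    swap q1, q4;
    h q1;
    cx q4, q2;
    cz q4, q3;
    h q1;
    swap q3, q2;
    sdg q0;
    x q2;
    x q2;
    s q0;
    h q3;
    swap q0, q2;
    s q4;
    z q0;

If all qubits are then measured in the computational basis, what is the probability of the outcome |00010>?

Outcome |00010> occurs with probability 1/2. Key observation: steps 13-16 multiply out to the identity, so the circuit reduces to the remaining gates.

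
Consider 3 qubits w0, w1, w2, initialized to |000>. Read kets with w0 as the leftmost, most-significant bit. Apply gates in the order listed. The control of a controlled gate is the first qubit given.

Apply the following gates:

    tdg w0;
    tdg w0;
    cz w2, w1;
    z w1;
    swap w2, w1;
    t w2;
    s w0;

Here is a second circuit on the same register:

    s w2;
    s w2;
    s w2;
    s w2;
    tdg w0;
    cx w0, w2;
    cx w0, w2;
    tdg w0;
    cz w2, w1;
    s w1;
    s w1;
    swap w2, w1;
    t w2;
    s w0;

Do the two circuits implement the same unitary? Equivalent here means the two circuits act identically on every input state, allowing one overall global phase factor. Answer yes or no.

Yes: on every input state the two circuits agree up to one overall phase factor.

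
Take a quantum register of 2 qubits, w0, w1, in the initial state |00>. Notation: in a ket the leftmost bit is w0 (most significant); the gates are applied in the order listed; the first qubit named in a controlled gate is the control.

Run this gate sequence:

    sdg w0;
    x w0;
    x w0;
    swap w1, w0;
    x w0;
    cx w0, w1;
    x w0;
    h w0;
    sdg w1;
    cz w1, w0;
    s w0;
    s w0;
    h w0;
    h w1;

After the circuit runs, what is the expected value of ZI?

The observable ZI averages to 1.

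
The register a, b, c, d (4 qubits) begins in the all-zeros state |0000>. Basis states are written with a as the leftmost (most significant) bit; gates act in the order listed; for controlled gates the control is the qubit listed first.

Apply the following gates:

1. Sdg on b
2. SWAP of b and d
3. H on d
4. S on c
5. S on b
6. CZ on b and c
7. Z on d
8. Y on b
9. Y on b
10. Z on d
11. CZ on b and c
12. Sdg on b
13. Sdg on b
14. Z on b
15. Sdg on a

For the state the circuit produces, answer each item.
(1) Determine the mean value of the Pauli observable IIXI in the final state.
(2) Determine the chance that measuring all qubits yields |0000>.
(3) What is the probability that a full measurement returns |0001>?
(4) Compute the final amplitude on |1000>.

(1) In the final state, IIXI has expectation 0. Key observation: the block from step 5 through step 12 cancels to the identity and can be dropped.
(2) A full measurement returns |0000> with probability 1/2.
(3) A full measurement returns |0001> with probability 1/2.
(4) |1000> carries amplitude 0 in the final state.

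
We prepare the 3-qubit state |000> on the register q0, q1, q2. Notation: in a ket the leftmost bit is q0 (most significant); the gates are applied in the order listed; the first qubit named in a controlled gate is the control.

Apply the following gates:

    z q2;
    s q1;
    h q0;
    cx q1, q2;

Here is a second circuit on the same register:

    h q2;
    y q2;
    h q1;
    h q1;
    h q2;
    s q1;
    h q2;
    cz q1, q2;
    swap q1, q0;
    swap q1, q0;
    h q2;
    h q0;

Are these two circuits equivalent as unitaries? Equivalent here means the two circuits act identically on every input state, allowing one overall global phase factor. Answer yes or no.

No, they are not equivalent — no single phase factor reconciles the two unitaries.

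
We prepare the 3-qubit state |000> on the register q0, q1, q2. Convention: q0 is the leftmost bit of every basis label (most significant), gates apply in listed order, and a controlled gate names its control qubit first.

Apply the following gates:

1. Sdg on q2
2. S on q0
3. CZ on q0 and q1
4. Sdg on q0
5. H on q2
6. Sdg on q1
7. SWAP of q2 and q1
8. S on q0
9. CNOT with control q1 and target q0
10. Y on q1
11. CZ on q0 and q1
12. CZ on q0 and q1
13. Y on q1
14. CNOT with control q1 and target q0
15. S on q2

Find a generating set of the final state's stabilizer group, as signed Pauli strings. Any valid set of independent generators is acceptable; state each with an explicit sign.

The final state is stabilized by the group generated by +IXI, +ZII, +IIZ; other independent generating sets are equally valid. Key observation: steps 9-14 multiply out to the identity, so the circuit reduces to the remaining gates.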